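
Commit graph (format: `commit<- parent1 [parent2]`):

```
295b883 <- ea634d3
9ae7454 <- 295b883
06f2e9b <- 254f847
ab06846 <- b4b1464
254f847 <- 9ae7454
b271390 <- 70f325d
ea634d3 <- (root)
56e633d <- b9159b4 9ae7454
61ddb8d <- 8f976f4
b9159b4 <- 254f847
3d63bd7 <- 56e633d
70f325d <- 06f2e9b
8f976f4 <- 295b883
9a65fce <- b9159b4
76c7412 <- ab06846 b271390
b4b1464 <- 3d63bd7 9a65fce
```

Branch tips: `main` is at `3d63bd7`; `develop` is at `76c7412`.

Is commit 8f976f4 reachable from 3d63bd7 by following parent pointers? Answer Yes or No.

No

Ancestors of 3d63bd7: {254f847, 295b883, 3d63bd7, 56e633d, 9ae7454, b9159b4, ea634d3}.
8f976f4 is not in that set, so it is not an ancestor of 3d63bd7.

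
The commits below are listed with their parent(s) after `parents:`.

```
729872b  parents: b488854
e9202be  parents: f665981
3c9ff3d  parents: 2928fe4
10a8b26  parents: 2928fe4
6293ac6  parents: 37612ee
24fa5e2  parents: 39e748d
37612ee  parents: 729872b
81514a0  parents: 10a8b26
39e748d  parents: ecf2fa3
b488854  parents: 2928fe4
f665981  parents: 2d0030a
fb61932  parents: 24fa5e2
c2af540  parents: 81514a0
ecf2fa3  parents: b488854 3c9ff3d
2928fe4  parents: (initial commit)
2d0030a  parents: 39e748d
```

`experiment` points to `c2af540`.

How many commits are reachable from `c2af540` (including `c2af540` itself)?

4

Walking parent pointers from c2af540: reachable set = {10a8b26, 2928fe4, 81514a0, c2af540}.
That is 4 commits.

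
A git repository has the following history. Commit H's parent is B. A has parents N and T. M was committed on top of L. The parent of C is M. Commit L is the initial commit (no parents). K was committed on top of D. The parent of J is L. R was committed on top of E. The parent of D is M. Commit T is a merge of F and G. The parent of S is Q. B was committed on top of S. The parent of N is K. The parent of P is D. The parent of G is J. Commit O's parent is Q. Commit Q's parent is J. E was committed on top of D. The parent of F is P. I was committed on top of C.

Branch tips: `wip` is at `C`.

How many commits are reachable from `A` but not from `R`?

Reachable from A: {A, D, F, G, J, K, L, M, N, P, T}.
Reachable from R: {D, E, L, M, R}.
In A's history but not R's: {A, F, G, J, K, N, P, T} — 8 commits.

8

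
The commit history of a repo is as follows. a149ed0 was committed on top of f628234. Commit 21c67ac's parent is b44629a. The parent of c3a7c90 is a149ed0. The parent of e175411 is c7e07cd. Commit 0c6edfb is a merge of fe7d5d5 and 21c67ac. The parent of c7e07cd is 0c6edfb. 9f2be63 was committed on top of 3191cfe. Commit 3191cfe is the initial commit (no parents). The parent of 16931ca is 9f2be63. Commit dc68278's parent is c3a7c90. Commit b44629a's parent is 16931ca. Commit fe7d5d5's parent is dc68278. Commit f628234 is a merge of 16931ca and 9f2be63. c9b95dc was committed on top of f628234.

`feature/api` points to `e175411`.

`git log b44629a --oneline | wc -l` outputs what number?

4

Walking parent pointers from b44629a: reachable set = {16931ca, 3191cfe, 9f2be63, b44629a}.
That is 4 commits.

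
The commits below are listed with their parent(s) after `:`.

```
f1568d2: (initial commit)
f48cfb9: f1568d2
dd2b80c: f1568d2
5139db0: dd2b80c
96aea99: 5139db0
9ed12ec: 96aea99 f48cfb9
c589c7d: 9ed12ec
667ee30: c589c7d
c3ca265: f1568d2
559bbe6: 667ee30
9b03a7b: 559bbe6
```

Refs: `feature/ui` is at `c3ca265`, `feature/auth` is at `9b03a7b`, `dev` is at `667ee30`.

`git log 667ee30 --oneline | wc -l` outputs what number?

8

Walking parent pointers from 667ee30: reachable set = {5139db0, 667ee30, 96aea99, 9ed12ec, c589c7d, dd2b80c, f1568d2, f48cfb9}.
That is 8 commits.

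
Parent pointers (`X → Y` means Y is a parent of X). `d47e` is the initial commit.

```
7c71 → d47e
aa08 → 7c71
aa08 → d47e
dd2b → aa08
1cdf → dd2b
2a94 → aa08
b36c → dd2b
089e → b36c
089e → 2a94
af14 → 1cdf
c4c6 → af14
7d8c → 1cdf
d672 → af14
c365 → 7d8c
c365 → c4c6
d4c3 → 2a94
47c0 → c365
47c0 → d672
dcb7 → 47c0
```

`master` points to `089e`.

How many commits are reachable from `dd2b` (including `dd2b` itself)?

Walking parent pointers from dd2b: reachable set = {7c71, aa08, d47e, dd2b}.
That is 4 commits.

4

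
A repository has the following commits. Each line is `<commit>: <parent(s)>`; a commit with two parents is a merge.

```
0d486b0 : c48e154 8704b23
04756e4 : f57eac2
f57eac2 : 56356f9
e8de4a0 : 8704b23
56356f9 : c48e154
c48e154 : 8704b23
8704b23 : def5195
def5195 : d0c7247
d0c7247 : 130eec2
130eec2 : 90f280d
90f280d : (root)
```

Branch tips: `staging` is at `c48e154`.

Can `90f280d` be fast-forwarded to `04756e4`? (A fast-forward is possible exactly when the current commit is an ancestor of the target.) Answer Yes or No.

A fast-forward from 90f280d to 04756e4 is possible iff 90f280d is an ancestor of 04756e4.
Ancestors of 04756e4: {04756e4, 130eec2, 56356f9, 8704b23, 90f280d, c48e154, d0c7247, def5195, f57eac2}.
90f280d is among them, so fast-forward is possible.

Yes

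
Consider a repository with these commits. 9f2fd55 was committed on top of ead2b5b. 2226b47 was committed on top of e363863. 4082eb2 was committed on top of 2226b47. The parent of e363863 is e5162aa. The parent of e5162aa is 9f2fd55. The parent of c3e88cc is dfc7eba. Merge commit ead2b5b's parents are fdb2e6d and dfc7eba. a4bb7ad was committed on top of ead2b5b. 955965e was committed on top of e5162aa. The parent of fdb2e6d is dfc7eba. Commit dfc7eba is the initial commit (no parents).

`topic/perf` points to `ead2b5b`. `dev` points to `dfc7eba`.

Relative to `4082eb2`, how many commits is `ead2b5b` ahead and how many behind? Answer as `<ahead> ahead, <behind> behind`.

0 ahead, 5 behind

Reachable from ead2b5b: {dfc7eba, ead2b5b, fdb2e6d}.
Reachable from 4082eb2: {2226b47, 4082eb2, 9f2fd55, dfc7eba, e363863, e5162aa, ead2b5b, fdb2e6d}.
Only in ead2b5b's history (ahead): {} — 0.
Only in 4082eb2's history (behind): {2226b47, 4082eb2, 9f2fd55, e363863, e5162aa} — 5.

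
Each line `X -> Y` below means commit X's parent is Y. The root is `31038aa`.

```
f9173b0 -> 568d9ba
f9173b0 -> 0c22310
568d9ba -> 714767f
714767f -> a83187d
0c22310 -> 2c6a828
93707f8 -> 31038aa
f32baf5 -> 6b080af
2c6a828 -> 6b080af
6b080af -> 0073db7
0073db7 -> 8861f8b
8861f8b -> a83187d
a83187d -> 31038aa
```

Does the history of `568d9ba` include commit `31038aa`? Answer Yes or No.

Yes

Ancestors of 568d9ba (commits reachable by following parents): {31038aa, 568d9ba, 714767f, a83187d}.
31038aa is in that set, so it is an ancestor of 568d9ba.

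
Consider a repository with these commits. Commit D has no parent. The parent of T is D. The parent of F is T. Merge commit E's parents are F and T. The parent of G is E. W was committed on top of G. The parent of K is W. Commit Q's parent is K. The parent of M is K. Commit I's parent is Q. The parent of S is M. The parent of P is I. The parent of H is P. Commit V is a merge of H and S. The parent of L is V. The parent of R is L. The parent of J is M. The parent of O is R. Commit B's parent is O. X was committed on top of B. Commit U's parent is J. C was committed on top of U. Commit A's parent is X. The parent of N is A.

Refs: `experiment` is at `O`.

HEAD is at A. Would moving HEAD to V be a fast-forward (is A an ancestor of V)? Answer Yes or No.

No

A fast-forward from A to V is possible iff A is an ancestor of V.
Ancestors of V: {D, E, F, G, H, I, K, M, P, Q, S, T, V, W}.
A is not among them, so fast-forward is not possible.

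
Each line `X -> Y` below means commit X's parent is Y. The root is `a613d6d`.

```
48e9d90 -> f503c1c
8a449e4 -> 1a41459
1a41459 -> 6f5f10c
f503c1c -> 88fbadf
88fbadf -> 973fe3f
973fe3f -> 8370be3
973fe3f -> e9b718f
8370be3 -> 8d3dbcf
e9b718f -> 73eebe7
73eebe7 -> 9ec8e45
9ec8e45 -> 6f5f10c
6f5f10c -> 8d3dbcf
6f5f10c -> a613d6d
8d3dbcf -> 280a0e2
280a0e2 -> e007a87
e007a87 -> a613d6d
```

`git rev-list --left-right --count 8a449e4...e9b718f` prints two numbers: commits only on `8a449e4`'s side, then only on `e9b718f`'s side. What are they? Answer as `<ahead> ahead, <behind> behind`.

Reachable from 8a449e4: {1a41459, 280a0e2, 6f5f10c, 8a449e4, 8d3dbcf, a613d6d, e007a87}.
Reachable from e9b718f: {280a0e2, 6f5f10c, 73eebe7, 8d3dbcf, 9ec8e45, a613d6d, e007a87, e9b718f}.
Only in 8a449e4's history (ahead): {1a41459, 8a449e4} — 2.
Only in e9b718f's history (behind): {73eebe7, 9ec8e45, e9b718f} — 3.

2 ahead, 3 behind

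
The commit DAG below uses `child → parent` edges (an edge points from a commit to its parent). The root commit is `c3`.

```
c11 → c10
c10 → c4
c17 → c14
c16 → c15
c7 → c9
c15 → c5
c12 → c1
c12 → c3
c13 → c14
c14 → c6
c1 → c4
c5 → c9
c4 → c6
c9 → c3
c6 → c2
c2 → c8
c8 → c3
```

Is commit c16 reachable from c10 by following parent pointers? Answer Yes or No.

No

Ancestors of c10: {c10, c2, c3, c4, c6, c8}.
c16 is not in that set, so it is not an ancestor of c10.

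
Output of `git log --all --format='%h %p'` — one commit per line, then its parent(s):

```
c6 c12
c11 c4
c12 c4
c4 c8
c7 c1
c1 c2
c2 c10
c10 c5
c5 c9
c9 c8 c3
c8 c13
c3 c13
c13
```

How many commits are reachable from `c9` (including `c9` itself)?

4

Walking parent pointers from c9: reachable set = {c13, c3, c8, c9}.
That is 4 commits.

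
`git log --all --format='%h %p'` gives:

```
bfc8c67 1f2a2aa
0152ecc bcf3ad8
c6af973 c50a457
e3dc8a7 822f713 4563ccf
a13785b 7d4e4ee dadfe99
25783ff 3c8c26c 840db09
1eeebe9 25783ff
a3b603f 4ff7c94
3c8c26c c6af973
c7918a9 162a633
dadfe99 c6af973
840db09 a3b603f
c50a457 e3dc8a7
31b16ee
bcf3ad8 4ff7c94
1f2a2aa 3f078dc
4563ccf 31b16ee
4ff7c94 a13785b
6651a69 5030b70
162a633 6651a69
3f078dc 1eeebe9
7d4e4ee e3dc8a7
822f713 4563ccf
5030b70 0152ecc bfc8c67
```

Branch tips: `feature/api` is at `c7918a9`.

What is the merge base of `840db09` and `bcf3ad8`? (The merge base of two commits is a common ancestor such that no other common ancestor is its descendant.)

Ancestors of 840db09: {31b16ee, 4563ccf, 4ff7c94, 7d4e4ee, 822f713, 840db09, a13785b, a3b603f, c50a457, c6af973, dadfe99, e3dc8a7}.
Ancestors of bcf3ad8: {31b16ee, 4563ccf, 4ff7c94, 7d4e4ee, 822f713, a13785b, bcf3ad8, c50a457, c6af973, dadfe99, e3dc8a7}.
Common ancestors: {31b16ee, 4563ccf, 4ff7c94, 7d4e4ee, 822f713, a13785b, c50a457, c6af973, dadfe99, e3dc8a7}.
Among these, 4ff7c94 is not an ancestor of any other common ancestor — it is the merge base.

4ff7c94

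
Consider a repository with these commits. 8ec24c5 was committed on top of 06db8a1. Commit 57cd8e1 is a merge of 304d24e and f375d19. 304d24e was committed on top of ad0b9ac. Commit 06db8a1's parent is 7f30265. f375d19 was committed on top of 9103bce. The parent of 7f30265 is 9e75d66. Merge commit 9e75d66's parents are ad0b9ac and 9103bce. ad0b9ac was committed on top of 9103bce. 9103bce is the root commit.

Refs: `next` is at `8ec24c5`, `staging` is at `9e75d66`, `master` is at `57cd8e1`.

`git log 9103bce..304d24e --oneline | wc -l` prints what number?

Reachable from 304d24e: {304d24e, 9103bce, ad0b9ac}.
Reachable from 9103bce: {9103bce}.
In 304d24e's history but not 9103bce's: {304d24e, ad0b9ac} — 2 commits.

2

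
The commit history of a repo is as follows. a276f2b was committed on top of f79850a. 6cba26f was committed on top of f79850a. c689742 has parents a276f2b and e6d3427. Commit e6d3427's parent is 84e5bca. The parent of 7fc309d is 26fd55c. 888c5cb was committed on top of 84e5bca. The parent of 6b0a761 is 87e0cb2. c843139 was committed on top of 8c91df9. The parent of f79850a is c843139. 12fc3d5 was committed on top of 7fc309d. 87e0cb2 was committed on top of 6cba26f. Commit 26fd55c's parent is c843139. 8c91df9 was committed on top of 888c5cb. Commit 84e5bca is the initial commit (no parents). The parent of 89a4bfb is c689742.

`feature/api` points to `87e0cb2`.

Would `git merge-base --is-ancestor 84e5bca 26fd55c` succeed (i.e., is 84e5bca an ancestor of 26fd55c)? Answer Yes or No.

Ancestors of 26fd55c (commits reachable by following parents): {26fd55c, 84e5bca, 888c5cb, 8c91df9, c843139}.
84e5bca is in that set, so it is an ancestor of 26fd55c.

Yes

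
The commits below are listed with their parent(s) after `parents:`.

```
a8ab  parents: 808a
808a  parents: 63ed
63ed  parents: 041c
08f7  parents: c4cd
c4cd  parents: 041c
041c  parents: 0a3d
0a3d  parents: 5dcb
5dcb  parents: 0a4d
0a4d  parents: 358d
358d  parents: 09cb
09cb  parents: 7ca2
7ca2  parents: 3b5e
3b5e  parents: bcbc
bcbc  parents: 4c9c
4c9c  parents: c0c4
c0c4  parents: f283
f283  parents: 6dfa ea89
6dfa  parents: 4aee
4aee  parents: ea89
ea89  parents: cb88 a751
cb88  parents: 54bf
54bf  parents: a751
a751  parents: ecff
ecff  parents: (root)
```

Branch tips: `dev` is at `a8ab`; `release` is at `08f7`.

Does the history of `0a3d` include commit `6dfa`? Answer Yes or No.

Yes

Ancestors of 0a3d (commits reachable by following parents): {09cb, 0a3d, 0a4d, 358d, 3b5e, 4aee, 4c9c, 54bf, 5dcb, 6dfa, 7ca2, a751, bcbc, c0c4, cb88, ea89, ecff, f283}.
6dfa is in that set, so it is an ancestor of 0a3d.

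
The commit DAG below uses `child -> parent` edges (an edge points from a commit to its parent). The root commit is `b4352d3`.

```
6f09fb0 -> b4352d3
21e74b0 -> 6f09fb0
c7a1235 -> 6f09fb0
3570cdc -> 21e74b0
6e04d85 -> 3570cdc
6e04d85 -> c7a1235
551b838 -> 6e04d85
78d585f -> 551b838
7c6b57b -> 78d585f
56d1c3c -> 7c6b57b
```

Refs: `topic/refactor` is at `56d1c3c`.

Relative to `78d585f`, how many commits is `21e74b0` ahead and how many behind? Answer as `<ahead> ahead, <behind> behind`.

Reachable from 21e74b0: {21e74b0, 6f09fb0, b4352d3}.
Reachable from 78d585f: {21e74b0, 3570cdc, 551b838, 6e04d85, 6f09fb0, 78d585f, b4352d3, c7a1235}.
Only in 21e74b0's history (ahead): {} — 0.
Only in 78d585f's history (behind): {3570cdc, 551b838, 6e04d85, 78d585f, c7a1235} — 5.

0 ahead, 5 behind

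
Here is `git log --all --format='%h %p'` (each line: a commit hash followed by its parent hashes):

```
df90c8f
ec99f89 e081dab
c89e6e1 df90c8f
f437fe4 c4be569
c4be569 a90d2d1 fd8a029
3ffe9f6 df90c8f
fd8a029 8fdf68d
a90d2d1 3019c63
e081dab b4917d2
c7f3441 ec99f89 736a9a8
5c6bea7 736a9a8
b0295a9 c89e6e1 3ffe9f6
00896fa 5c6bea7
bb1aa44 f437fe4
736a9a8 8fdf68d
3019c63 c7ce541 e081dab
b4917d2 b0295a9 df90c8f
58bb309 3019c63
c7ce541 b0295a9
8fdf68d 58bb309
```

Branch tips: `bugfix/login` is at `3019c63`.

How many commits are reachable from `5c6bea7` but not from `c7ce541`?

7

Reachable from 5c6bea7: {3019c63, 3ffe9f6, 58bb309, 5c6bea7, 736a9a8, 8fdf68d, b0295a9, b4917d2, c7ce541, c89e6e1, df90c8f, e081dab}.
Reachable from c7ce541: {3ffe9f6, b0295a9, c7ce541, c89e6e1, df90c8f}.
In 5c6bea7's history but not c7ce541's: {3019c63, 58bb309, 5c6bea7, 736a9a8, 8fdf68d, b4917d2, e081dab} — 7 commits.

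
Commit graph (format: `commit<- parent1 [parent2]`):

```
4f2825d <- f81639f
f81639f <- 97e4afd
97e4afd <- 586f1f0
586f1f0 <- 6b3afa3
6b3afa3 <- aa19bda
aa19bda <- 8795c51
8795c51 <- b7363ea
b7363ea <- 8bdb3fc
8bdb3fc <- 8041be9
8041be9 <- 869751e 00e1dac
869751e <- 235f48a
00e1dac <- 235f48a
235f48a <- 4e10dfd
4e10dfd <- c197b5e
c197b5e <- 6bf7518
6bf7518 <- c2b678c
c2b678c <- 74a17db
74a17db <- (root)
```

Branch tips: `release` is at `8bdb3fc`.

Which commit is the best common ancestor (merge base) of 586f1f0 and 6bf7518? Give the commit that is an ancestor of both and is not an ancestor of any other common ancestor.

6bf7518

Ancestors of 586f1f0: {00e1dac, 235f48a, 4e10dfd, 586f1f0, 6b3afa3, 6bf7518, 74a17db, 8041be9, 869751e, 8795c51, 8bdb3fc, aa19bda, b7363ea, c197b5e, c2b678c}.
Ancestors of 6bf7518: {6bf7518, 74a17db, c2b678c}.
Common ancestors: {6bf7518, 74a17db, c2b678c}.
Among these, 6bf7518 is not an ancestor of any other common ancestor — it is the merge base.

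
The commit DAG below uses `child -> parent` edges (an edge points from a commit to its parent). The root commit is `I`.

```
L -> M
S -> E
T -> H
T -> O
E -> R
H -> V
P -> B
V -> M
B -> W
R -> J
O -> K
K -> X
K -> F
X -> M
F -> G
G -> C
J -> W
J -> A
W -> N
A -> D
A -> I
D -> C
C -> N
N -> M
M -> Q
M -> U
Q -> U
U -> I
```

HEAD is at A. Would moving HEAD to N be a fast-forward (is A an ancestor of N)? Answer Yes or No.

A fast-forward from A to N is possible iff A is an ancestor of N.
Ancestors of N: {I, M, N, Q, U}.
A is not among them, so fast-forward is not possible.

No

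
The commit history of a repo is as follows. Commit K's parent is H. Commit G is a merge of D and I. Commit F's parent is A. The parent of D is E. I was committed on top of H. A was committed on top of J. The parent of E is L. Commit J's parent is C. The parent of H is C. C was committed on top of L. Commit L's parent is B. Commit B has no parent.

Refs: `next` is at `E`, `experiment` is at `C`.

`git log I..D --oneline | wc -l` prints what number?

2

Reachable from D: {B, D, E, L}.
Reachable from I: {B, C, H, I, L}.
In D's history but not I's: {D, E} — 2 commits.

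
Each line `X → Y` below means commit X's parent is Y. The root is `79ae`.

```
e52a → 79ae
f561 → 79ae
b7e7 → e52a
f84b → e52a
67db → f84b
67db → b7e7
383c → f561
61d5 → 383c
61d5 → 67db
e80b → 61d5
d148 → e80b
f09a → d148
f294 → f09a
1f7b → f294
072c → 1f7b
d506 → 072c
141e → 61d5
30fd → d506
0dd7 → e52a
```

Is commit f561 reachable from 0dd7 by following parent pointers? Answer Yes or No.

Ancestors of 0dd7: {0dd7, 79ae, e52a}.
f561 is not in that set, so it is not an ancestor of 0dd7.

No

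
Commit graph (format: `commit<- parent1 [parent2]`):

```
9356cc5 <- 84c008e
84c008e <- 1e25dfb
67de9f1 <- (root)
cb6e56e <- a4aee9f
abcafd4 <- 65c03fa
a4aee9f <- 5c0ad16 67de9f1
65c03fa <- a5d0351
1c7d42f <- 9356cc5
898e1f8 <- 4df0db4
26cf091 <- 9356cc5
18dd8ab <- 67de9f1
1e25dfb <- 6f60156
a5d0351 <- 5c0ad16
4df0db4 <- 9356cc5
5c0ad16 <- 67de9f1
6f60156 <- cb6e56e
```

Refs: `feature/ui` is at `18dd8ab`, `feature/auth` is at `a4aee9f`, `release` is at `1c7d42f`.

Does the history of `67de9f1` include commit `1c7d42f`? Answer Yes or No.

No

Ancestors of 67de9f1: {67de9f1}.
1c7d42f is not in that set, so it is not an ancestor of 67de9f1.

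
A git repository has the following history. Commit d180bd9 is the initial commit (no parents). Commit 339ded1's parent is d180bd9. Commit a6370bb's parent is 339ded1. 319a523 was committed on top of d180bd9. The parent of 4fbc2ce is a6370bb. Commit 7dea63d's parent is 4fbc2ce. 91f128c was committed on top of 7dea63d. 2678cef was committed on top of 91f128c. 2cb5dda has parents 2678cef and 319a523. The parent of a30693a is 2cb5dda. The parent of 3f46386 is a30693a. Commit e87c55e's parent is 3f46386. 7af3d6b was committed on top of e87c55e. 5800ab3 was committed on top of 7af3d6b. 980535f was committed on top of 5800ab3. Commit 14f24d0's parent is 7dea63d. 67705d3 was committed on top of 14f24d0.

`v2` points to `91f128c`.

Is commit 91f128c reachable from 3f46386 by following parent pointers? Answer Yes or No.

Yes

Ancestors of 3f46386 (commits reachable by following parents): {2678cef, 2cb5dda, 319a523, 339ded1, 3f46386, 4fbc2ce, 7dea63d, 91f128c, a30693a, a6370bb, d180bd9}.
91f128c is in that set, so it is an ancestor of 3f46386.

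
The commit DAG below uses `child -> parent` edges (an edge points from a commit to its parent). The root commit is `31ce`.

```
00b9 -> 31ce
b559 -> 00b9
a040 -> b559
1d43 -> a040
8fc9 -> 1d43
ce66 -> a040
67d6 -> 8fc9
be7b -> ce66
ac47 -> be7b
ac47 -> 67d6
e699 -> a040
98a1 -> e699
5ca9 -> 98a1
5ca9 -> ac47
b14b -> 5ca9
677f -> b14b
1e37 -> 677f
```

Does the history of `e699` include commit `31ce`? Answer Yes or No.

Yes

Ancestors of e699 (commits reachable by following parents): {00b9, 31ce, a040, b559, e699}.
31ce is in that set, so it is an ancestor of e699.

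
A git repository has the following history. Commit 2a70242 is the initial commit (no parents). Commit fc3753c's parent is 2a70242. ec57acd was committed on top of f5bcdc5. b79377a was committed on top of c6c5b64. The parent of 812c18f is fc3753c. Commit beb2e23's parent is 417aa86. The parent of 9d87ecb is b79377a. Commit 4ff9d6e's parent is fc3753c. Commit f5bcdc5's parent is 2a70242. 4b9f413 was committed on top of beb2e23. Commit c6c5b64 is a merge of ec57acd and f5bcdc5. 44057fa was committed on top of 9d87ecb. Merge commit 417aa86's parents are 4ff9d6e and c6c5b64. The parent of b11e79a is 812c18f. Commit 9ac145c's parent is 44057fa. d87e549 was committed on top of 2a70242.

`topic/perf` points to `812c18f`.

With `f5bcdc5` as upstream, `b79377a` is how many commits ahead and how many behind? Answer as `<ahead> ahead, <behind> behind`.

3 ahead, 0 behind

Reachable from b79377a: {2a70242, b79377a, c6c5b64, ec57acd, f5bcdc5}.
Reachable from f5bcdc5: {2a70242, f5bcdc5}.
Only in b79377a's history (ahead): {b79377a, c6c5b64, ec57acd} — 3.
Only in f5bcdc5's history (behind): {} — 0.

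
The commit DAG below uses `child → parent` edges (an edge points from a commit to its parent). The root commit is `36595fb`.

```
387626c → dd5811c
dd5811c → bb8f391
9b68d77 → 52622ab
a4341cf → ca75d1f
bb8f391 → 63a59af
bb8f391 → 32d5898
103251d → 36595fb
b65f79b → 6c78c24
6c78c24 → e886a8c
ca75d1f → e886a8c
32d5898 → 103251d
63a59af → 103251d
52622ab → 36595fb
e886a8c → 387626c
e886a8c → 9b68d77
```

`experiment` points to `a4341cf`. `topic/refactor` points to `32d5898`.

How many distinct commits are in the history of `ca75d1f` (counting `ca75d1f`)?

11

Walking parent pointers from ca75d1f: reachable set = {103251d, 32d5898, 36595fb, 387626c, 52622ab, 63a59af, 9b68d77, bb8f391, ca75d1f, dd5811c, e886a8c}.
That is 11 commits.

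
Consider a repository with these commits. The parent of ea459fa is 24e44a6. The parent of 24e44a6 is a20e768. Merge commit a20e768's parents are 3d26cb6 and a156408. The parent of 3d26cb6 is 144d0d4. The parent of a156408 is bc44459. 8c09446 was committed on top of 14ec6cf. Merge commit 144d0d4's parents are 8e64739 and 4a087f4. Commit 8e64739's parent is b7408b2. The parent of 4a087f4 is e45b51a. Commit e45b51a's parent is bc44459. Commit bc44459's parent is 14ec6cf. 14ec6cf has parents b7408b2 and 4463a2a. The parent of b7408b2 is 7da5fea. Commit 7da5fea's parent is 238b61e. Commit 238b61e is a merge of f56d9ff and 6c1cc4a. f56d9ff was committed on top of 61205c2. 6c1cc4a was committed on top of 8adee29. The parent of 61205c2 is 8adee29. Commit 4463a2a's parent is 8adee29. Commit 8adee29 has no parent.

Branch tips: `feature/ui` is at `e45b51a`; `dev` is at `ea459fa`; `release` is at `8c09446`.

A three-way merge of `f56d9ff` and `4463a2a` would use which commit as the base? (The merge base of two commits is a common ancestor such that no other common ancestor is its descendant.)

8adee29

Ancestors of f56d9ff: {61205c2, 8adee29, f56d9ff}.
Ancestors of 4463a2a: {4463a2a, 8adee29}.
Common ancestors: {8adee29}.
The only common ancestor is 8adee29, so it is the merge base.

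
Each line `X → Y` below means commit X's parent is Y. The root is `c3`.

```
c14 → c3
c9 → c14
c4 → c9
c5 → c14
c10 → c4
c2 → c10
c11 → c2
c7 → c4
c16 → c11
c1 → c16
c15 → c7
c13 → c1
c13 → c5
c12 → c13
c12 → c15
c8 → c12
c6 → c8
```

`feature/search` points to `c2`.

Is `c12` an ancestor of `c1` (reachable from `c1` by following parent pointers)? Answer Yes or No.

No

Ancestors of c1: {c1, c10, c11, c14, c16, c2, c3, c4, c9}.
c12 is not in that set, so it is not an ancestor of c1.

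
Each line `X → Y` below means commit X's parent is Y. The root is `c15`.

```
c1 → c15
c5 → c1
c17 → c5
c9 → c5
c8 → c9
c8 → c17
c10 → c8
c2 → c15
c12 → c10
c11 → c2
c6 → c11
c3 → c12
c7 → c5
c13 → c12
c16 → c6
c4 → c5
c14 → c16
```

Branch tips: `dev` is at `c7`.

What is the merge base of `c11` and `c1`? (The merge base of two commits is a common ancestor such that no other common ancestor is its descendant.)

c15

Ancestors of c11: {c11, c15, c2}.
Ancestors of c1: {c1, c15}.
Common ancestors: {c15}.
The only common ancestor is c15, so it is the merge base.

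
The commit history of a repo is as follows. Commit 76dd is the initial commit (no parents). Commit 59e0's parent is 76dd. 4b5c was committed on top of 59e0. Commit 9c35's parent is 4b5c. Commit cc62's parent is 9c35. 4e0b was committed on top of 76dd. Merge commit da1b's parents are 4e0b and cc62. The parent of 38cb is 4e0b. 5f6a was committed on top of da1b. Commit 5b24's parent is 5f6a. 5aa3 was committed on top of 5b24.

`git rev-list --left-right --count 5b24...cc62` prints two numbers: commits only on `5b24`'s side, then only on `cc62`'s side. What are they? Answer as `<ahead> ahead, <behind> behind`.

4 ahead, 0 behind

Reachable from 5b24: {4b5c, 4e0b, 59e0, 5b24, 5f6a, 76dd, 9c35, cc62, da1b}.
Reachable from cc62: {4b5c, 59e0, 76dd, 9c35, cc62}.
Only in 5b24's history (ahead): {4e0b, 5b24, 5f6a, da1b} — 4.
Only in cc62's history (behind): {} — 0.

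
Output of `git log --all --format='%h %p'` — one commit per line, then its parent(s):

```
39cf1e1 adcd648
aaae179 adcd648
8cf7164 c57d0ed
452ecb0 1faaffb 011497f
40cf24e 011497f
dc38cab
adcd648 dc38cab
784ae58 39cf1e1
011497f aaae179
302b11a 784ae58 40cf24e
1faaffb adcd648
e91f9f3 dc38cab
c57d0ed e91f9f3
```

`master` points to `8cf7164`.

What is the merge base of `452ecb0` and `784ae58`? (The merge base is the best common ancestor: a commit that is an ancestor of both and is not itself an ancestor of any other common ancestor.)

Ancestors of 452ecb0: {011497f, 1faaffb, 452ecb0, aaae179, adcd648, dc38cab}.
Ancestors of 784ae58: {39cf1e1, 784ae58, adcd648, dc38cab}.
Common ancestors: {adcd648, dc38cab}.
Among these, adcd648 is not an ancestor of any other common ancestor — it is the merge base.

adcd648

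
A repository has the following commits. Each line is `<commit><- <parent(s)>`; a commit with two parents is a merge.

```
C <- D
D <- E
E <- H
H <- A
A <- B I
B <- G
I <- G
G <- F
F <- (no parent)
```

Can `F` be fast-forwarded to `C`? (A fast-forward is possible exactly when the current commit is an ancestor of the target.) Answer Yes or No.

A fast-forward from F to C is possible iff F is an ancestor of C.
Ancestors of C: {A, B, C, D, E, F, G, H, I}.
F is among them, so fast-forward is possible.

Yes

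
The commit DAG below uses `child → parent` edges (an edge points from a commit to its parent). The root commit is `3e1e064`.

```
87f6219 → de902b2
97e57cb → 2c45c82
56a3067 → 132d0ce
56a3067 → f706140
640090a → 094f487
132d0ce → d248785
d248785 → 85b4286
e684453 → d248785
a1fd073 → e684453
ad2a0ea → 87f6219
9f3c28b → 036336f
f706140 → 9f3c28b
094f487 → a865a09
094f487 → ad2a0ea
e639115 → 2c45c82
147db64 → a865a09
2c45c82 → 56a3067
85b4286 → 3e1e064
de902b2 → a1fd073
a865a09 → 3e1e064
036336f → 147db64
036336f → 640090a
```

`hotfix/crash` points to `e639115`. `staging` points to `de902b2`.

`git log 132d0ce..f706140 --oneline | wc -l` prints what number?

Reachable from f706140: {036336f, 094f487, 147db64, 3e1e064, 640090a, 85b4286, 87f6219, 9f3c28b, a1fd073, a865a09, ad2a0ea, d248785, de902b2, e684453, f706140}.
Reachable from 132d0ce: {132d0ce, 3e1e064, 85b4286, d248785}.
In f706140's history but not 132d0ce's: {036336f, 094f487, 147db64, 640090a, 87f6219, 9f3c28b, a1fd073, a865a09, ad2a0ea, de902b2, e684453, f706140} — 12 commits.

12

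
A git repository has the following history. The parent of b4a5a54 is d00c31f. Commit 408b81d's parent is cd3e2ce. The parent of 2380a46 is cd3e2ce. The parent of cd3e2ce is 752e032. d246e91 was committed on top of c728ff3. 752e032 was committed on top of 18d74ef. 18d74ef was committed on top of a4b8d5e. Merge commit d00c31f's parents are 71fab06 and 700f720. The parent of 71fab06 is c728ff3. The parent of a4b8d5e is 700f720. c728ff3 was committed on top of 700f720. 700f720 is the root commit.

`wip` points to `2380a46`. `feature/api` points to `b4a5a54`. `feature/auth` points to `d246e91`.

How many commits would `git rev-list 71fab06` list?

Walking parent pointers from 71fab06: reachable set = {700f720, 71fab06, c728ff3}.
That is 3 commits.

3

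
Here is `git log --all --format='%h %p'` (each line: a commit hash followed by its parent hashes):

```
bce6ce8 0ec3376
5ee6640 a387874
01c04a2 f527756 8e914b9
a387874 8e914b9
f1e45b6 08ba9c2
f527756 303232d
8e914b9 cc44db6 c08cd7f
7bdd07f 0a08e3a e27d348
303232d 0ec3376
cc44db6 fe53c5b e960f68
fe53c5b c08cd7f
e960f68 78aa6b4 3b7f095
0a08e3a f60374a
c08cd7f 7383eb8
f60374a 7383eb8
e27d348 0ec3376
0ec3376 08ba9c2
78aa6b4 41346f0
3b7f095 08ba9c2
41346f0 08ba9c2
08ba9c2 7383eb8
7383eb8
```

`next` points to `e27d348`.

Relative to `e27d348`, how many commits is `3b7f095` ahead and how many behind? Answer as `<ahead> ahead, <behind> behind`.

Reachable from 3b7f095: {08ba9c2, 3b7f095, 7383eb8}.
Reachable from e27d348: {08ba9c2, 0ec3376, 7383eb8, e27d348}.
Only in 3b7f095's history (ahead): {3b7f095} — 1.
Only in e27d348's history (behind): {0ec3376, e27d348} — 2.

1 ahead, 2 behind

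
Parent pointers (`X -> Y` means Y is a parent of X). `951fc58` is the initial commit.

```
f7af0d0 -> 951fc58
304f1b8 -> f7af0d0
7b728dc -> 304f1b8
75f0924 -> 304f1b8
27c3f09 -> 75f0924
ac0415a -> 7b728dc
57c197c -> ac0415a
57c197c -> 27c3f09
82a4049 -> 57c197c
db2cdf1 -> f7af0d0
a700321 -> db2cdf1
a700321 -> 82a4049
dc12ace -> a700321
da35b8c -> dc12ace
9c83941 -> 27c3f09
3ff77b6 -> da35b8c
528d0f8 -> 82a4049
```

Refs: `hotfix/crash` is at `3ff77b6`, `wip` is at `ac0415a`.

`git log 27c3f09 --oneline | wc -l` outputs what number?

Walking parent pointers from 27c3f09: reachable set = {27c3f09, 304f1b8, 75f0924, 951fc58, f7af0d0}.
That is 5 commits.

5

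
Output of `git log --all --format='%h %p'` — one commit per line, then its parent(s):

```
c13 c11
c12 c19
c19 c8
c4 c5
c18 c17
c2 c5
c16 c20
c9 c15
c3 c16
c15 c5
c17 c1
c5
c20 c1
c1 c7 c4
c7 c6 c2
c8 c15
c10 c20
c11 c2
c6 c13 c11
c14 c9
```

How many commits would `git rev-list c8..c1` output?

7

Reachable from c1: {c1, c11, c13, c2, c4, c5, c6, c7}.
Reachable from c8: {c15, c5, c8}.
In c1's history but not c8's: {c1, c11, c13, c2, c4, c6, c7} — 7 commits.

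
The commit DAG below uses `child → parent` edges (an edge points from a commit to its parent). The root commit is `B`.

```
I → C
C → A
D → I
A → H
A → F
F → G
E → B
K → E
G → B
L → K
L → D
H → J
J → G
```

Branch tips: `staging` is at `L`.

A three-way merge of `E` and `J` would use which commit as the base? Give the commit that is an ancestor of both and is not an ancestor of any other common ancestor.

Ancestors of E: {B, E}.
Ancestors of J: {B, G, J}.
Common ancestors: {B}.
The only common ancestor is B, so it is the merge base.

B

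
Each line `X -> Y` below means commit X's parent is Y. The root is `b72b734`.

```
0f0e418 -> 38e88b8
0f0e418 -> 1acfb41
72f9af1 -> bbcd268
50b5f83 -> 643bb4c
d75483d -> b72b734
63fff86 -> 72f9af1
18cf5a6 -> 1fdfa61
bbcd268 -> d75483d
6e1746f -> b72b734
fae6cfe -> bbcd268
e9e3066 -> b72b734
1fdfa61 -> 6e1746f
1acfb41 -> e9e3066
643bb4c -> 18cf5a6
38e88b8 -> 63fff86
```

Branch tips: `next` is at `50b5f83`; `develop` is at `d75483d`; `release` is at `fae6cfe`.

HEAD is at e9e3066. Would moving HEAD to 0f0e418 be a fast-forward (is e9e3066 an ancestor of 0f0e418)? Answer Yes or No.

A fast-forward from e9e3066 to 0f0e418 is possible iff e9e3066 is an ancestor of 0f0e418.
Ancestors of 0f0e418: {0f0e418, 1acfb41, 38e88b8, 63fff86, 72f9af1, b72b734, bbcd268, d75483d, e9e3066}.
e9e3066 is among them, so fast-forward is possible.

Yes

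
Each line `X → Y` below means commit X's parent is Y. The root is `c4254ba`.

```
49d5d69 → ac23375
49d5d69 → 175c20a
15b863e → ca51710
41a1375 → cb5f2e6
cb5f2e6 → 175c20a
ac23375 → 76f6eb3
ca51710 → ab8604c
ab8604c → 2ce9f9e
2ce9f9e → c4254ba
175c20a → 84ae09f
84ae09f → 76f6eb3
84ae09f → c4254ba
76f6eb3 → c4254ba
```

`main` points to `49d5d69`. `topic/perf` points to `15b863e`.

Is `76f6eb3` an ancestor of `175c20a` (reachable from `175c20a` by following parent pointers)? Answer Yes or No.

Yes

Ancestors of 175c20a (commits reachable by following parents): {175c20a, 76f6eb3, 84ae09f, c4254ba}.
76f6eb3 is in that set, so it is an ancestor of 175c20a.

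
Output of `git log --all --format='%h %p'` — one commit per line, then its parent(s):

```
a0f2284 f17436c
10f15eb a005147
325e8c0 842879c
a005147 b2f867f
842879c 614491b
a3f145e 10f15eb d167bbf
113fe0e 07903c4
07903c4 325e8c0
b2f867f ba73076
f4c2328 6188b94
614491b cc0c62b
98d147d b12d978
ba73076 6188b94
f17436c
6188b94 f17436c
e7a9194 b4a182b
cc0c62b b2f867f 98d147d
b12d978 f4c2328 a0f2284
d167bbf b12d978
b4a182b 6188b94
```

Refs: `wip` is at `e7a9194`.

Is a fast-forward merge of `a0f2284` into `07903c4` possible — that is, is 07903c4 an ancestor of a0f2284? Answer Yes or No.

A fast-forward from 07903c4 to a0f2284 is possible iff 07903c4 is an ancestor of a0f2284.
Ancestors of a0f2284: {a0f2284, f17436c}.
07903c4 is not among them, so fast-forward is not possible.

No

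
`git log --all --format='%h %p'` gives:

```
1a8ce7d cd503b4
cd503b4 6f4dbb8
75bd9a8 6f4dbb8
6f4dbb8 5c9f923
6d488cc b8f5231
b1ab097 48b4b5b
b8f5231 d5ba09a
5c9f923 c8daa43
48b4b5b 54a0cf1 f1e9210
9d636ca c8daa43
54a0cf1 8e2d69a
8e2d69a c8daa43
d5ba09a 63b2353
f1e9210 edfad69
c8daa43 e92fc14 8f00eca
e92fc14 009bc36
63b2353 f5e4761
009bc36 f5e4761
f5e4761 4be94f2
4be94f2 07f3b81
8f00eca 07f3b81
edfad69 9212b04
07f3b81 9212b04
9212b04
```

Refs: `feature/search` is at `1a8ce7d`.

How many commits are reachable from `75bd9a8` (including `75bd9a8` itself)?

Walking parent pointers from 75bd9a8: reachable set = {009bc36, 07f3b81, 4be94f2, 5c9f923, 6f4dbb8, 75bd9a8, 8f00eca, 9212b04, c8daa43, e92fc14, f5e4761}.
That is 11 commits.

11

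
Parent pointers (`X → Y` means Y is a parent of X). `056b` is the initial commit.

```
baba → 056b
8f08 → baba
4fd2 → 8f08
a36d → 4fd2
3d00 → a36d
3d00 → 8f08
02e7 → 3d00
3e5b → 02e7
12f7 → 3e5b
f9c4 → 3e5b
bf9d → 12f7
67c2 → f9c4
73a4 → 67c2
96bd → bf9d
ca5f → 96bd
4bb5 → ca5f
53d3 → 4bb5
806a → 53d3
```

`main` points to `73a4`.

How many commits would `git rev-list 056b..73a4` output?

Reachable from 73a4: {02e7, 056b, 3d00, 3e5b, 4fd2, 67c2, 73a4, 8f08, a36d, baba, f9c4}.
Reachable from 056b: {056b}.
In 73a4's history but not 056b's: {02e7, 3d00, 3e5b, 4fd2, 67c2, 73a4, 8f08, a36d, baba, f9c4} — 10 commits.

10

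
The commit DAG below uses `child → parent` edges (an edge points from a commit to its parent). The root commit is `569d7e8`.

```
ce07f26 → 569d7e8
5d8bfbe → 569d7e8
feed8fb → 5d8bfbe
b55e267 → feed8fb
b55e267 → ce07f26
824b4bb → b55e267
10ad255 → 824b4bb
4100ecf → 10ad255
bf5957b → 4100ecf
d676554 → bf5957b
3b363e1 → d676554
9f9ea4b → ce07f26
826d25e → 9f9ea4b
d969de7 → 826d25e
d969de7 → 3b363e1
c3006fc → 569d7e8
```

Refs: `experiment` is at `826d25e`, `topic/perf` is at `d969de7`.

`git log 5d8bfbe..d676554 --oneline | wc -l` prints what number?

Reachable from d676554: {10ad255, 4100ecf, 569d7e8, 5d8bfbe, 824b4bb, b55e267, bf5957b, ce07f26, d676554, feed8fb}.
Reachable from 5d8bfbe: {569d7e8, 5d8bfbe}.
In d676554's history but not 5d8bfbe's: {10ad255, 4100ecf, 824b4bb, b55e267, bf5957b, ce07f26, d676554, feed8fb} — 8 commits.

8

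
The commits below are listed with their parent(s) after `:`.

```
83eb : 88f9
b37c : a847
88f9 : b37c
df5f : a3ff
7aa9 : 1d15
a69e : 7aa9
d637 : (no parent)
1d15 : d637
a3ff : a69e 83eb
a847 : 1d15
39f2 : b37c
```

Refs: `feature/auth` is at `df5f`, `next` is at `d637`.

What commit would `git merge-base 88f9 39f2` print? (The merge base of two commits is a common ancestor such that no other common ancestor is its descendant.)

b37c

Ancestors of 88f9: {1d15, 88f9, a847, b37c, d637}.
Ancestors of 39f2: {1d15, 39f2, a847, b37c, d637}.
Common ancestors: {1d15, a847, b37c, d637}.
Among these, b37c is not an ancestor of any other common ancestor — it is the merge base.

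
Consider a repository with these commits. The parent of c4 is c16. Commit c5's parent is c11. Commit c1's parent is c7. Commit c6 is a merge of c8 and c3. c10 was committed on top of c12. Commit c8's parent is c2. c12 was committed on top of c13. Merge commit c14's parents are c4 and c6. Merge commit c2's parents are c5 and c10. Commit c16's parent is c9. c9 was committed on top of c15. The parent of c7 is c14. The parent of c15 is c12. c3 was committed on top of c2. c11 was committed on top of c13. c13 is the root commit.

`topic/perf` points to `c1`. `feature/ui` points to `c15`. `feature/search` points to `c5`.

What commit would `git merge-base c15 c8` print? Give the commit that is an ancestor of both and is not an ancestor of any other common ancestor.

Ancestors of c15: {c12, c13, c15}.
Ancestors of c8: {c10, c11, c12, c13, c2, c5, c8}.
Common ancestors: {c12, c13}.
Among these, c12 is not an ancestor of any other common ancestor — it is the merge base.

c12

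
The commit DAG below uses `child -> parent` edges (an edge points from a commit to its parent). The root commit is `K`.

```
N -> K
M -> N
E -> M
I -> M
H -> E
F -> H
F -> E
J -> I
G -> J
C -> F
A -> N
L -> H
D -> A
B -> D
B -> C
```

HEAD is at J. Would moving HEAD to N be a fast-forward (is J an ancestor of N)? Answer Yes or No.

A fast-forward from J to N is possible iff J is an ancestor of N.
Ancestors of N: {K, N}.
J is not among them, so fast-forward is not possible.

No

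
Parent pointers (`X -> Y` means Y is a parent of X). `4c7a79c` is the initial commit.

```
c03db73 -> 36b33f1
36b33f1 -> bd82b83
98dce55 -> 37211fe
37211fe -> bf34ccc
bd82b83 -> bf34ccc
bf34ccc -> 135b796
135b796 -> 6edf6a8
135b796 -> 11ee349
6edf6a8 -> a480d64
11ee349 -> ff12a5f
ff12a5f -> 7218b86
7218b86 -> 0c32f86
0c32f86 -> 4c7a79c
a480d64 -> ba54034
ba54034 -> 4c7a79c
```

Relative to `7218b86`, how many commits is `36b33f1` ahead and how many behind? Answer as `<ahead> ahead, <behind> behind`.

9 ahead, 0 behind

Reachable from 36b33f1: {0c32f86, 11ee349, 135b796, 36b33f1, 4c7a79c, 6edf6a8, 7218b86, a480d64, ba54034, bd82b83, bf34ccc, ff12a5f}.
Reachable from 7218b86: {0c32f86, 4c7a79c, 7218b86}.
Only in 36b33f1's history (ahead): {11ee349, 135b796, 36b33f1, 6edf6a8, a480d64, ba54034, bd82b83, bf34ccc, ff12a5f} — 9.
Only in 7218b86's history (behind): {} — 0.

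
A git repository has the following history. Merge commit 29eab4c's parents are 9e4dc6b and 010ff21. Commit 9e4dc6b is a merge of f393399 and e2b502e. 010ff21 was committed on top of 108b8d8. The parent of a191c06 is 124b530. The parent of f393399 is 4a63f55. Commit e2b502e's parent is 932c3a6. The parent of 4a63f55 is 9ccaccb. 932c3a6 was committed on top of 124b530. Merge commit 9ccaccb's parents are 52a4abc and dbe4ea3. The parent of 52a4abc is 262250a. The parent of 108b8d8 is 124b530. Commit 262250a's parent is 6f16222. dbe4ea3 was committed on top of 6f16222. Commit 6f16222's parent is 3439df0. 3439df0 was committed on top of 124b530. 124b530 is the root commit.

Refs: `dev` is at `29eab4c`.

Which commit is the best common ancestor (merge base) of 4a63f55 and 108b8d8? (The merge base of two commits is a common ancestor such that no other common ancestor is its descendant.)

Ancestors of 4a63f55: {124b530, 262250a, 3439df0, 4a63f55, 52a4abc, 6f16222, 9ccaccb, dbe4ea3}.
Ancestors of 108b8d8: {108b8d8, 124b530}.
Common ancestors: {124b530}.
The only common ancestor is 124b530, so it is the merge base.

124b530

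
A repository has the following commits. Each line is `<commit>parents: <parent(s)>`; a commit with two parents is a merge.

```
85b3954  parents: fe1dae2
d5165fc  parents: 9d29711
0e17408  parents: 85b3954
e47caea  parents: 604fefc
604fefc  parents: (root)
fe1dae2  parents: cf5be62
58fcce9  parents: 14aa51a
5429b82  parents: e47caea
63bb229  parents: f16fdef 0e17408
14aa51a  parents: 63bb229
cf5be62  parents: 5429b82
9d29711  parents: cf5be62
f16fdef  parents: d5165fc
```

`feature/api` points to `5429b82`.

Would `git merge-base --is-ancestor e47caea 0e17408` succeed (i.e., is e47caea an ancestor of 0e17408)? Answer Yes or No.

Ancestors of 0e17408 (commits reachable by following parents): {0e17408, 5429b82, 604fefc, 85b3954, cf5be62, e47caea, fe1dae2}.
e47caea is in that set, so it is an ancestor of 0e17408.

Yes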